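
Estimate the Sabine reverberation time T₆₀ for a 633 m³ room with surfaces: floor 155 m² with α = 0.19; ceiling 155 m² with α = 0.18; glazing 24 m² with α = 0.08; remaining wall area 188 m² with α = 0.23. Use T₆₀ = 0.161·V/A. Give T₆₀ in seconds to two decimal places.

0.99 s

Total absorption A = 155·0.19 + 155·0.18 + 24·0.08 + 188·0.23 = 102.51 m² sabins.
T₆₀ = 0.161·V/A = 0.161·633/102.51 = 0.994 s.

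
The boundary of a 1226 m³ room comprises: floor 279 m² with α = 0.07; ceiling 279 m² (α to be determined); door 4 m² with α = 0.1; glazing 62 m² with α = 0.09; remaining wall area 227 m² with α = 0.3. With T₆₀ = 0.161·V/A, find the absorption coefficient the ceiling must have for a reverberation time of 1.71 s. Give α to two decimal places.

0.08

Required total absorption A = 0.161·1226/1.71 = 115.43 m².
Absorption from the other surfaces = 279·0.07 + 4·0.1 + 62·0.09 + 227·0.3 = 93.61 m², so the ceiling must supply 21.82 m² over 279 m².
α = 21.82/279 = 0.078.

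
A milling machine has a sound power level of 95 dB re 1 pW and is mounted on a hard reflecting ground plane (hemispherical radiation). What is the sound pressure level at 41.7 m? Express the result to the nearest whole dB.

55 dB

Free-field hemispherical radiation: L_p = L_w − 10·log₁₀(2π·r²), r = 41.7 m.
2π·r² = 1.093e+04 m², 10·log₁₀ of that is 40.385 dB.
L_p = 95 − 40.385 = 54.62 dB.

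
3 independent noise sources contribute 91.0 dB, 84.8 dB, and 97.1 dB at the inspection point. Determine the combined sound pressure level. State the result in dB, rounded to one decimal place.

98.3 dB

Incoherent sources combine by intensity addition: L_total = 10·log₁₀(Σ 10^(L_i/10)).
Σ 10^(L/10) = 10^(91.0/10) + 10^(84.8/10) + 10^(97.1/10) = 6.690e+09.
L_total = 10·log₁₀(6.690e+09) = 98.25 dB.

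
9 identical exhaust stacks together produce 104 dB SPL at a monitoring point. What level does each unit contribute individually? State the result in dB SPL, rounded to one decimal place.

94.5 dB SPL

9 equal contributions raise the level by 10·log₁₀ 9 = 9.542 dB, so each unit alone gives 104 − 9.542.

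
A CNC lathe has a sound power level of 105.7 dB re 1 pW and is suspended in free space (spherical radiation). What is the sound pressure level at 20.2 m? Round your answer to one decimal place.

68.6 dB

Free-field spherical radiation: L_p = L_w − 10·log₁₀(4π·r²), r = 20.2 m.
4π·r² = 5128 m², 10·log₁₀ of that is 37.099 dB.
L_p = 105.7 − 37.099 = 68.60 dB.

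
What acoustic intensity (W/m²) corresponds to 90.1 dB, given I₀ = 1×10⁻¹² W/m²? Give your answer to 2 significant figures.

0.0010 W/m²

L = 10·log₁₀(I/I₀) ⇒ I = I₀·10^(L/10) = 10⁻¹² × 10^9.01.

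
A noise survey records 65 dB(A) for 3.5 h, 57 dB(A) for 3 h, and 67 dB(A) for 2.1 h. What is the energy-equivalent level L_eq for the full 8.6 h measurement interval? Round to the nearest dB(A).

64 dB(A)

The energy average is taken in the linear domain: L_eq = 10·log₁₀[(Σ tᵢ·10^(Lᵢ/10))/T], T = 8.6 h.
Σ tᵢ·10^(Lᵢ/10) = 3.5·10^(65/10) + 3·10^(57/10) + 2.1·10^(67/10) = 2.310e+07.
L_eq = 10·log₁₀(2.310e+07/8.6) = 64.29 dB(A).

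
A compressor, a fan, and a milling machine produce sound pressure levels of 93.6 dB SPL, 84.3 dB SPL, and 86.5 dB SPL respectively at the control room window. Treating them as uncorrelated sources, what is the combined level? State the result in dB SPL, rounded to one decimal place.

94.8 dB SPL

Incoherent sources combine by intensity addition: L_total = 10·log₁₀(Σ 10^(L_i/10)).
Σ 10^(L/10) = 10^(93.6/10) + 10^(84.3/10) + 10^(86.5/10) = 3.007e+09.
L_total = 10·log₁₀(3.007e+09) = 94.78 dB SPL.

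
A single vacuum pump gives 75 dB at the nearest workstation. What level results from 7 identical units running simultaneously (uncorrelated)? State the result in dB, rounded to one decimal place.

83.5 dB

N identical incoherent sources raise the level by 10·log₁₀ N.
L_total = 75 + 10·log₁₀(7) = 75 + 8.451 = 83.45 dB.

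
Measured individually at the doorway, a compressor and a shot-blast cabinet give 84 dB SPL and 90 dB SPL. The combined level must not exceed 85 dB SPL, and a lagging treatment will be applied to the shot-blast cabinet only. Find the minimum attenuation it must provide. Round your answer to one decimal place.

11.9 dB

The untreated sources together contribute 10^(84/10) = 2.512e+08, i.e. 84.00 dB SPL.
To meet 85 dB SPL overall, the treated shot-blast cabinet may contribute at most 10^(85/10) − 2.512e+08 = 6.504e+07, i.e. 78.13 dB SPL.
Required insertion loss = 90 − 78.13 = 11.87 dB.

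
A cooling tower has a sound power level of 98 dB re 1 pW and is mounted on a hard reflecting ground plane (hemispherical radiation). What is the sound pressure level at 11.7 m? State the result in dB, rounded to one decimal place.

The power spreads over a hemisphere of area 2π·r², so L_p = L_w − 10·log₁₀(2π·r²).
2π·r² = 860.1 m², 10·log₁₀ of that is 29.346 dB.
L_p = 98 − 29.346 = 68.65 dB.

68.7 dB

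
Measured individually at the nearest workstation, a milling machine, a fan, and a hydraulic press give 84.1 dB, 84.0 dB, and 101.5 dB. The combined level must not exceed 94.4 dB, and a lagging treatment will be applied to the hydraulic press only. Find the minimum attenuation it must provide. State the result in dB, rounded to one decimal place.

The untreated sources together contribute 10^(84.1/10) + 10^(84.0/10) = 5.082e+08, i.e. 87.06 dB.
The limit corresponds to 10^(94.4/10) = 2.754e+09; subtracting the fixed part leaves 2.246e+09 for the hydraulic press, i.e. 93.51 dB.
Required insertion loss = 101.5 − 93.51 = 7.99 dB.

8.0 dB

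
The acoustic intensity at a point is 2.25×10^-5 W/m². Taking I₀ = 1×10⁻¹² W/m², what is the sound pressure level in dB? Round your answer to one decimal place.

73.5 dB

L = 10·log₁₀(I/I₀) = 10·log₁₀(2.25×10^-5/10⁻¹²) = 10·log₁₀(2.25×10^7).
L = 10·(0.3522 + 7) = 73.52 dB.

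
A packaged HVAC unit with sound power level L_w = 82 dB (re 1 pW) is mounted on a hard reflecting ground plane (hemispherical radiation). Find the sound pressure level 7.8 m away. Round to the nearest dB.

Free-field hemispherical radiation: L_p = L_w − 10·log₁₀(2π·r²), r = 7.8 m.
2π·r² = 382.3 m², 10·log₁₀ of that is 25.824 dB.
L_p = 82 − 25.824 = 56.18 dB.

56 dB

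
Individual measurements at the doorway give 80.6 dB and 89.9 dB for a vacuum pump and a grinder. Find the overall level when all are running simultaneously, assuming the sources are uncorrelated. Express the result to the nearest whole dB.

For uncorrelated sources the intensities add, so convert each level to linear form, sum, and take 10·log₁₀ of the total.
Σ 10^(L/10) = 10^(80.6/10) + 10^(89.9/10) = 1.092e+09.
L_total = 10·log₁₀(1.092e+09) = 90.38 dB.

90 dB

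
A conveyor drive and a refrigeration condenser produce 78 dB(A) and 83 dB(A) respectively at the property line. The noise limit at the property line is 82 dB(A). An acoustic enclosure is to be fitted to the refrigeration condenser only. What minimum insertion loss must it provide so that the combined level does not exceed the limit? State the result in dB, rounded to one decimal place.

Everything except the refrigeration condenser sums to 10^(78/10) = 6.310e+07 in linear terms, 78.00 dB(A).
To meet 82 dB(A) overall, the treated refrigeration condenser may contribute at most 10^(82/10) − 6.310e+07 = 9.539e+07, i.e. 79.80 dB(A).
Required insertion loss = 83 − 79.80 = 3.20 dB.

3.2 dB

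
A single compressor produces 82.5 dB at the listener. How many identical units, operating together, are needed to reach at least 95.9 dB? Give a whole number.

22

The shortfall is 95.9 − 82.5 = 13.4 dB, and N units add 10·log₁₀ N, so need 10·log₁₀ N ≥ 13.4.
N ≥ 10^(13.4/10) = 21.878, so N = 22.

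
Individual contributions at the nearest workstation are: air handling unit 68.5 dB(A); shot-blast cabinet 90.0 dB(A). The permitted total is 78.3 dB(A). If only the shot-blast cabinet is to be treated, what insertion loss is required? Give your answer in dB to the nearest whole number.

12 dB

Everything except the shot-blast cabinet sums to 10^(68.5/10) = 7.079e+06 in linear terms, 68.50 dB(A).
To meet 78.3 dB(A) overall, the treated shot-blast cabinet may contribute at most 10^(78.3/10) − 7.079e+06 = 6.053e+07, i.e. 77.82 dB(A).
So the shot-blast cabinet must be reduced from 90.0 to 77.82 dB(A): IL = 12.18 dB.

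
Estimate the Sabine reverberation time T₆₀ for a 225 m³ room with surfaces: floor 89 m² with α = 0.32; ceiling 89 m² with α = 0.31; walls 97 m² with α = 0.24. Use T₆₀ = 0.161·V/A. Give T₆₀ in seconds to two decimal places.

Total absorption A = 89·0.32 + 89·0.31 + 97·0.24 = 79.35 m² sabins.
T₆₀ = 0.161·V/A = 0.161·225/79.35 = 0.457 s.

0.46 s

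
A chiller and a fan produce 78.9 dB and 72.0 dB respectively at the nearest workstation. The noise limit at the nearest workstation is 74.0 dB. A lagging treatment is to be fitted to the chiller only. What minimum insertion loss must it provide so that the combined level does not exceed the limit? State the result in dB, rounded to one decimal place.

9.2 dB

Fixed contribution from the other source: Σ 10^(L/10) = 10^(72.0/10) = 1.585e+07 (72.00 dB).
The limit corresponds to 10^(74.0/10) = 2.512e+07; subtracting the fixed part leaves 9.270e+06 for the chiller, i.e. 69.67 dB.
Required insertion loss = 78.9 − 69.67 = 9.23 dB.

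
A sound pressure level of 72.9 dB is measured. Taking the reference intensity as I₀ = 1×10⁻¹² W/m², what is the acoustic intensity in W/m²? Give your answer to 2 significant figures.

I/I₀ = 10^(72.9/10) = 1.95e+07, so I = 1.95e+07 × 10⁻¹² W/m².

1.9e-05 W/m²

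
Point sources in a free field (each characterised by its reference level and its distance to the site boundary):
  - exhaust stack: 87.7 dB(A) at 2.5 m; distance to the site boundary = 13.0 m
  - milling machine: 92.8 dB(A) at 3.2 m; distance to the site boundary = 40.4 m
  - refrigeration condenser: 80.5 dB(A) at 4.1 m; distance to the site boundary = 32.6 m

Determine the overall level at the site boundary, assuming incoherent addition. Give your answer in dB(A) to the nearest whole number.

Propagate each source to the receiver with L = L_ref − 20·log₁₀(r/r_ref), then add intensities.
exhaust stack: 87.7 − 20·log₁₀(13.0/2.5) = 87.7 − 14.32 = 73.38 dB(A).
milling machine: 92.8 − 20·log₁₀(40.4/3.2) = 92.8 − 22.02 = 70.78 dB(A).
refrigeration condenser: 80.5 − 20·log₁₀(32.6/4.1) = 80.5 − 18.01 = 62.49 dB(A).
Σ 10^(L/10) = 3.551e+07 → L_total = 10·log₁₀(3.551e+07) = 75.50 dB(A).

76 dB(A)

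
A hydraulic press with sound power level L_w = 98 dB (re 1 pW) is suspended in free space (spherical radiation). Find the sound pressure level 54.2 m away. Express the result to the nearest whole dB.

52 dB

L_p = L_w − 10·log₁₀(4π·r²) with r = 54.2 m.
4π·r² = 3.692e+04 m², 10·log₁₀ of that is 45.672 dB.
L_p = 98 − 45.672 = 52.33 dB.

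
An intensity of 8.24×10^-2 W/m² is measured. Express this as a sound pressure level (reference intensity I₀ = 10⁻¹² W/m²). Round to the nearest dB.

Dividing by I₀ shifts the exponent by 12: I/I₀ = 8.24×10^10.
L = 10·(0.9159 + 10) = 109.16 dB.

109 dB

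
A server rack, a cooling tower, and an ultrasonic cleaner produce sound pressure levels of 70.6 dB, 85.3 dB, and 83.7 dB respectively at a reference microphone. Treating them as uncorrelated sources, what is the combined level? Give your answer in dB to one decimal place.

For uncorrelated sources the intensities add, so convert each level to linear form, sum, and take 10·log₁₀ of the total.
Σ 10^(L/10) = 10^(70.6/10) + 10^(85.3/10) + 10^(83.7/10) = 5.847e+08.
L_total = 10·log₁₀(5.847e+08) = 87.67 dB.

87.7 dB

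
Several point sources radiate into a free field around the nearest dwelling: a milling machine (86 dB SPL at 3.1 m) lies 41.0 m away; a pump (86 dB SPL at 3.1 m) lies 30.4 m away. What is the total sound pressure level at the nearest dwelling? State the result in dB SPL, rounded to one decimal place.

Propagate each source to the receiver with L = L_ref − 20·log₁₀(r/r_ref), then add intensities.
milling machine: 86 − 20·log₁₀(41.0/3.1) = 86 − 22.43 = 63.57 dB SPL.
pump: 86 − 20·log₁₀(30.4/3.1) = 86 − 19.83 = 66.17 dB SPL.
Σ 10^(L/10) = 6.416e+06 → L_total = 10·log₁₀(6.416e+06) = 68.07 dB SPL.

68.1 dB SPL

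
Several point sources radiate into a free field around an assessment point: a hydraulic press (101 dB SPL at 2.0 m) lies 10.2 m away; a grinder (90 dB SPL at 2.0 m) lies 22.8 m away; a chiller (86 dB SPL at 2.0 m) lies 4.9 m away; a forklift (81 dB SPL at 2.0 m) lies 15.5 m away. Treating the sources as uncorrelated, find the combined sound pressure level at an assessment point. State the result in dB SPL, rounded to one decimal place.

Propagate each source to the receiver with L = L_ref − 20·log₁₀(r/r_ref), then add intensities.
hydraulic press: 101 − 20·log₁₀(10.2/2.0) = 101 − 14.15 = 86.85 dB SPL.
grinder: 90 − 20·log₁₀(22.8/2.0) = 90 − 21.14 = 68.86 dB SPL.
chiller: 86 − 20·log₁₀(4.9/2.0) = 86 − 7.78 = 78.22 dB SPL.
forklift: 81 − 20·log₁₀(15.5/2.0) = 81 − 17.79 = 63.21 dB SPL.
Σ 10^(L/10) = 5.601e+08 → L_total = 10·log₁₀(5.601e+08) = 87.48 dB SPL.

87.5 dB SPL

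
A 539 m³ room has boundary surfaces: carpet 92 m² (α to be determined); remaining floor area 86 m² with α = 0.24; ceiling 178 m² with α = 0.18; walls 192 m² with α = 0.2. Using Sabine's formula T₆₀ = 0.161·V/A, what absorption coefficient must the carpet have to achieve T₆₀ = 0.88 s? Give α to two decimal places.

From T₆₀ = 0.161·V/A, the target T₆₀ = 0.88 s needs A = 0.161·539/0.88 = 98.61 m².
Absorption from the other surfaces = 86·0.24 + 178·0.18 + 192·0.2 = 91.08 m², so the carpet must supply 7.53 m² over 92 m².
α = 7.53/92 = 0.082.

0.08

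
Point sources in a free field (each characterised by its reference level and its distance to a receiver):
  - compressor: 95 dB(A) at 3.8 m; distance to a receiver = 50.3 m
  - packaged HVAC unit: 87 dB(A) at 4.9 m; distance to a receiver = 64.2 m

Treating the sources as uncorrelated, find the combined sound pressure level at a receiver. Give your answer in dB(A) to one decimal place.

First find each source's level at the receiver (point-source: −20·log₁₀(r/r_ref)), then combine on an intensity basis.
compressor: 95 − 20·log₁₀(50.3/3.8) = 95 − 22.44 = 72.56 dB(A).
packaged HVAC unit: 87 − 20·log₁₀(64.2/4.9) = 87 − 22.35 = 64.65 dB(A).
Σ 10^(L/10) = 2.097e+07 → L_total = 10·log₁₀(2.097e+07) = 73.22 dB(A).

73.2 dB(A)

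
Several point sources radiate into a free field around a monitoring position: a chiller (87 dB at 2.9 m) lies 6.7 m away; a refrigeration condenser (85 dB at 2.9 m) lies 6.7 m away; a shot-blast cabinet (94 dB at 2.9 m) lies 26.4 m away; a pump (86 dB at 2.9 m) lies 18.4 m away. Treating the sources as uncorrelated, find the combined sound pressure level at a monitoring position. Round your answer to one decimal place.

82.9 dB

Propagate each source to the receiver with L = L_ref − 20·log₁₀(r/r_ref), then add intensities.
chiller: 87 − 20·log₁₀(6.7/2.9) = 87 − 7.27 = 79.73 dB.
refrigeration condenser: 85 − 20·log₁₀(6.7/2.9) = 85 − 7.27 = 77.73 dB.
shot-blast cabinet: 94 − 20·log₁₀(26.4/2.9) = 94 − 19.18 = 74.82 dB.
pump: 86 − 20·log₁₀(18.4/2.9) = 86 − 16.05 = 69.95 dB.
Σ 10^(L/10) = 1.933e+08 → L_total = 10·log₁₀(1.933e+08) = 82.86 dB.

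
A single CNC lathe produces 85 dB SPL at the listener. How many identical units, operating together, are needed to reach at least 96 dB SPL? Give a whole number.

The shortfall is 96 − 85 = 11.0 dB, and N units add 10·log₁₀ N, so need 10·log₁₀ N ≥ 11.0.
N ≥ 10^(11.0/10) = 12.589, so N = 13.

13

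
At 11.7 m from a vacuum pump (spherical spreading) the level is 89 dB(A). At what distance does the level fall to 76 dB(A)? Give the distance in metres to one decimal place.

The 13.0 dB drop corresponds to a distance ratio of 10^(13.0/20) for a point source.
r₂ = 11.7·10^((89−76)/20) = 11.7·10^(13.0/20) = 52.26 m.

52.3 m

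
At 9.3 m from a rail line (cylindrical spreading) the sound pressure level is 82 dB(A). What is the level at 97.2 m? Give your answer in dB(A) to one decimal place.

71.8 dB(A)

Line-source attenuation: ΔL = 10·log₁₀(r₂/r₁) = 10·log₁₀(97.2/9.3) = 10.192 dB.
L₂ = 82 − 10·log₁₀(97.2/9.3) = 82 − 10.192 = 71.81 dB(A).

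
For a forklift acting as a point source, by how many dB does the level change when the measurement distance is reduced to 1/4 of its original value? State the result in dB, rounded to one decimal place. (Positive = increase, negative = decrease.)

Point-source spreading: ΔL = −20·log₁₀(r₂/r₁).
ΔL = −20·log₁₀(0.25) = +12.04 dB.

+12.0 dB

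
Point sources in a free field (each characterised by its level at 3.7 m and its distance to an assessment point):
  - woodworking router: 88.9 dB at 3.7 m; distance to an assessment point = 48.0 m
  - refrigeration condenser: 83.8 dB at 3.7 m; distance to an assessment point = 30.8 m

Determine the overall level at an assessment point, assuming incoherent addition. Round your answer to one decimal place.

First find each source's level at the receiver (point-source: −20·log₁₀(r/r_ref)), then combine on an intensity basis.
woodworking router: 88.9 − 20·log₁₀(48.0/3.7) = 88.9 − 22.26 = 66.64 dB.
refrigeration condenser: 83.8 − 20·log₁₀(30.8/3.7) = 83.8 − 18.41 = 65.39 dB.
Σ 10^(L/10) = 8.074e+06 → L_total = 10·log₁₀(8.074e+06) = 69.07 dB.

69.1 dB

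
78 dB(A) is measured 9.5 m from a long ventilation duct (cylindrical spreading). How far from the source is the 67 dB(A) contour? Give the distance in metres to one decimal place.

119.6 m

For a line source L₁ − L₂ = 10·log₁₀(r₂/r₁), so r₂ = r₁·10^((L₁−L₂)/10).
r₂ = 9.5·10^((78−67)/10) = 9.5·10^(11.0/10) = 119.60 m.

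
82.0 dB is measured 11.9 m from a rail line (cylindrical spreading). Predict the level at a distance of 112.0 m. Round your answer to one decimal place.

Line-source attenuation: ΔL = 10·log₁₀(r₂/r₁) = 10·log₁₀(112.0/11.9) = 9.737 dB.
L₂ = 82.0 − 10·log₁₀(112.0/11.9) = 82.0 − 9.737 = 72.26 dB.

72.3 dB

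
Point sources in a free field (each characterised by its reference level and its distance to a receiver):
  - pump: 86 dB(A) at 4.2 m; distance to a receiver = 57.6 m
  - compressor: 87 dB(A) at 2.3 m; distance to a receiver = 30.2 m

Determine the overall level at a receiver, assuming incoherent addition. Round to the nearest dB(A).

Propagate each source to the receiver with L = L_ref − 20·log₁₀(r/r_ref), then add intensities.
pump: 86 − 20·log₁₀(57.6/4.2) = 86 − 22.74 = 63.26 dB(A).
compressor: 87 − 20·log₁₀(30.2/2.3) = 87 − 22.37 = 64.63 dB(A).
Σ 10^(L/10) = 5.024e+06 → L_total = 10·log₁₀(5.024e+06) = 67.01 dB(A).

67 dB(A)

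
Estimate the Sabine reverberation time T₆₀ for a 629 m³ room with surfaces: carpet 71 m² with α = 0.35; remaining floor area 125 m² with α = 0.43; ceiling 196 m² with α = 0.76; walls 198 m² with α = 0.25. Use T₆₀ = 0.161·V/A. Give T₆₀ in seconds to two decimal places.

Summing Sᵢαᵢ: 71·0.35 + 125·0.43 + 196·0.76 + 198·0.25 = 277.06 m².
T₆₀ = 0.161 × 629 / 277.06 = 0.366 s.

0.37 s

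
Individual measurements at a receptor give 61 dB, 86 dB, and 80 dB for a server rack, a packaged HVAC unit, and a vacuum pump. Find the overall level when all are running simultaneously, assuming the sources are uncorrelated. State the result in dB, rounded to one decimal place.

87.0 dB

Incoherent sources combine by intensity addition: L_total = 10·log₁₀(Σ 10^(L_i/10)).
Σ 10^(L/10) = 10^(61/10) + 10^(86/10) + 10^(80/10) = 4.994e+08.
L_total = 10·log₁₀(4.994e+08) = 86.98 dB.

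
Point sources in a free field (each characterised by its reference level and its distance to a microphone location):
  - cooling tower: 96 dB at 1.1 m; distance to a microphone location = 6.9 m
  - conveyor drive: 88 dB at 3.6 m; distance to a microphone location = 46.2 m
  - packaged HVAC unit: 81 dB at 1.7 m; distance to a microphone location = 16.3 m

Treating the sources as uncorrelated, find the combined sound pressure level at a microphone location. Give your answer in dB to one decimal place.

Propagate each source to the receiver with L = L_ref − 20·log₁₀(r/r_ref), then add intensities.
cooling tower: 96 − 20·log₁₀(6.9/1.1) = 96 − 15.95 = 80.05 dB.
conveyor drive: 88 − 20·log₁₀(46.2/3.6) = 88 − 22.17 = 65.83 dB.
packaged HVAC unit: 81 − 20·log₁₀(16.3/1.7) = 81 − 19.63 = 61.37 dB.
Σ 10^(L/10) = 1.064e+08 → L_total = 10·log₁₀(1.064e+08) = 80.27 dB.

80.3 dB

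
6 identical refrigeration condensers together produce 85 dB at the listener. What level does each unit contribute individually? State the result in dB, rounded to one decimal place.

77.2 dB

6 equal contributions raise the level by 10·log₁₀ 6 = 7.782 dB, so each unit alone gives 85 − 7.782.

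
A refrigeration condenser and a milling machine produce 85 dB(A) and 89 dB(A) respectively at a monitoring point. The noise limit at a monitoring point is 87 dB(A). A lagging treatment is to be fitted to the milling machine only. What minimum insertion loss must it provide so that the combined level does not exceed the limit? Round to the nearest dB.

The untreated sources together contribute 10^(85/10) = 3.162e+08, i.e. 85.00 dB(A).
To meet 87 dB(A) overall, the treated milling machine may contribute at most 10^(87/10) − 3.162e+08 = 1.850e+08, i.e. 82.67 dB(A).
So the milling machine must be reduced from 89 to 82.67 dB(A): IL = 6.33 dB.

6 dB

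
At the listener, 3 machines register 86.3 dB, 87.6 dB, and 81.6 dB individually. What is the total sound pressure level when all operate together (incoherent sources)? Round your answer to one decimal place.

90.6 dB

For uncorrelated sources the intensities add, so convert each level to linear form, sum, and take 10·log₁₀ of the total.
Σ 10^(L/10) = 10^(86.3/10) + 10^(87.6/10) + 10^(81.6/10) = 1.147e+09.
L_total = 10·log₁₀(1.147e+09) = 90.59 dB.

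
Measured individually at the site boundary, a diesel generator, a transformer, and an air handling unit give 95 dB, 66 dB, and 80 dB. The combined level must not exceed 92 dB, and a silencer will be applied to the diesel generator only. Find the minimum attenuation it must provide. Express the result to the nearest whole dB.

3 dB

The untreated sources together contribute 10^(66/10) + 10^(80/10) = 1.040e+08, i.e. 80.17 dB.
To meet 92 dB overall, the treated diesel generator may contribute at most 10^(92/10) − 1.040e+08 = 1.481e+09, i.e. 91.71 dB.
Required insertion loss = 95 − 91.71 = 3.29 dB.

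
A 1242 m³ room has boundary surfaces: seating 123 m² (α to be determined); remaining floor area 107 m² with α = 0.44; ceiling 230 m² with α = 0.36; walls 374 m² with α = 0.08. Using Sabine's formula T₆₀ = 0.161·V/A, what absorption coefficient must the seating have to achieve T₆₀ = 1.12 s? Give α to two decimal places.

A = 0.161·V/T₆₀ = 0.161·1242/1.12 = 178.54 m² sabins.
Absorption from the other surfaces = 107·0.44 + 230·0.36 + 374·0.08 = 159.80 m², so the seating must supply 18.74 m² over 123 m².
α = 18.74/123 = 0.152.

0.15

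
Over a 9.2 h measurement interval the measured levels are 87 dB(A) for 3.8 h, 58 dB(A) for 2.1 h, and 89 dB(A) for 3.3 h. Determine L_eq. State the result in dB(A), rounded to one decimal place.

Weight each interval's intensity by its duration and average over T = 9.2 h:
Σ tᵢ·10^(Lᵢ/10) = 3.8·10^(87/10) + 2.1·10^(58/10) + 3.3·10^(89/10) = 4.527e+09.
L_eq = 10·log₁₀(4.527e+09/9.2) = 86.92 dB(A).

86.9 dB(A)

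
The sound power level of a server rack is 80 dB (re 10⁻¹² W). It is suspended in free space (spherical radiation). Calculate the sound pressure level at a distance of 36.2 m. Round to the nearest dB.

38 dB

Free-field spherical radiation: L_p = L_w − 10·log₁₀(4π·r²), r = 36.2 m.
4π·r² = 1.647e+04 m², 10·log₁₀ of that is 42.166 dB.
L_p = 80 − 42.166 = 37.83 dB.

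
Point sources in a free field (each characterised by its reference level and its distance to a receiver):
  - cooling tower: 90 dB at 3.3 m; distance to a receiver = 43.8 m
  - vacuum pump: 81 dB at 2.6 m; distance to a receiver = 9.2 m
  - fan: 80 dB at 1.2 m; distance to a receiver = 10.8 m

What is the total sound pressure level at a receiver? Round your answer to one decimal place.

72.3 dB

Apply inverse-square spreading to bring every level to the receiver, then sum 10^(L/10).
cooling tower: 90 − 20·log₁₀(43.8/3.3) = 90 − 22.46 = 67.54 dB.
vacuum pump: 81 − 20·log₁₀(9.2/2.6) = 81 − 10.98 = 70.02 dB.
fan: 80 − 20·log₁₀(10.8/1.2) = 80 − 19.08 = 60.92 dB.
Σ 10^(L/10) = 1.697e+07 → L_total = 10·log₁₀(1.697e+07) = 72.30 dB.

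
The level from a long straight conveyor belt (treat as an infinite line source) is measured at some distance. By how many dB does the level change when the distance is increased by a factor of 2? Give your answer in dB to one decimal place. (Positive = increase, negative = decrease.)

Line-source spreading: ΔL = −10·log₁₀(r₂/r₁).
ΔL = −10·log₁₀(2) = -3.01 dB.

-3.0 dB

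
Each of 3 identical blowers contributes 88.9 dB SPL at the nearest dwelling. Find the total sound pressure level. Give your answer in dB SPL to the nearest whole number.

94 dB SPL

With 3 equal, uncorrelated contributions the intensity is 3× that of one unit, giving a rise of 10·log₁₀ 3.
L_total = 88.9 + 10·log₁₀(3) = 88.9 + 4.771 = 93.67 dB SPL.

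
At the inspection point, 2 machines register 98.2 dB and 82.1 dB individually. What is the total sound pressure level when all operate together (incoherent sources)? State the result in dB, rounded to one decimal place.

For uncorrelated sources the intensities add, so convert each level to linear form, sum, and take 10·log₁₀ of the total.
Σ 10^(L/10) = 10^(98.2/10) + 10^(82.1/10) = 6.769e+09.
L_total = 10·log₁₀(6.769e+09) = 98.31 dB.

98.3 dB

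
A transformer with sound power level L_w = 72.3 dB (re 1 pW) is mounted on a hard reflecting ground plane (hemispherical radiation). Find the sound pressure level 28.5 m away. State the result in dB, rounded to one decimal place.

35.2 dB

Free-field hemispherical radiation: L_p = L_w − 10·log₁₀(2π·r²), r = 28.5 m.
2π·r² = 5104 m², 10·log₁₀ of that is 37.079 dB.
L_p = 72.3 − 37.079 = 35.22 dB.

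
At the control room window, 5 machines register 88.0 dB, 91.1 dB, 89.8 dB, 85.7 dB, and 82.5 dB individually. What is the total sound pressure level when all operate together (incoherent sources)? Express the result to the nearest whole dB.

Incoherent sources combine by intensity addition: L_total = 10·log₁₀(Σ 10^(L_i/10)).
Σ 10^(L/10) = 10^(88.0/10) + 10^(91.1/10) + 10^(89.8/10) + 10^(85.7/10) + 10^(82.5/10) = 3.424e+09.
L_total = 10·log₁₀(3.424e+09) = 95.34 dB.

95 dB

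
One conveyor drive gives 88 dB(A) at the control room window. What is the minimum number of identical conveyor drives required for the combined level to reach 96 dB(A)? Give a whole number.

7

The shortfall is 96 − 88 = 8.0 dB, and N units add 10·log₁₀ N, so need 10·log₁₀ N ≥ 8.0.
N ≥ 10^(8.0/10) = 6.310, so N = 7.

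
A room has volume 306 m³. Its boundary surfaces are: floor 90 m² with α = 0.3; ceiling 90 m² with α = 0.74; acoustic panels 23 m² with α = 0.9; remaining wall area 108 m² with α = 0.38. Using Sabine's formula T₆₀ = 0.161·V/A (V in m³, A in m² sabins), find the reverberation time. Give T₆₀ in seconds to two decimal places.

0.32 s

Total absorption A = 90·0.3 + 90·0.74 + 23·0.9 + 108·0.38 = 155.34 m² sabins.
T₆₀ = 0.161·V/A = 0.161·306/155.34 = 0.317 s.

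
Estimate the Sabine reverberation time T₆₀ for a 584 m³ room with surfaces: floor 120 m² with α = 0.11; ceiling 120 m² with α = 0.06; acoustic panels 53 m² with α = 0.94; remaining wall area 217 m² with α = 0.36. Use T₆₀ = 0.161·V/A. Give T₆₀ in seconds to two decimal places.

A = Σ Sᵢαᵢ = 120·0.11 + 120·0.06 + 53·0.94 + 217·0.36 = 148.34 m².
T₆₀ = 0.161 × 584 / 148.34 = 0.634 s.

0.63 s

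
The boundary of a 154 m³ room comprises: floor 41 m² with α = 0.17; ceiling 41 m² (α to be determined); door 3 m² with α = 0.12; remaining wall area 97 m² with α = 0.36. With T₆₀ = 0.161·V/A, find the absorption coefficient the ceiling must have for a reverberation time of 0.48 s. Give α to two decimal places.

A = 0.161·V/T₆₀ = 0.161·154/0.48 = 51.65 m² sabins.
Absorption from the other surfaces = 41·0.17 + 3·0.12 + 97·0.36 = 42.25 m², so the ceiling must supply 9.40 m² over 41 m².
α = 9.40/41 = 0.229.

0.23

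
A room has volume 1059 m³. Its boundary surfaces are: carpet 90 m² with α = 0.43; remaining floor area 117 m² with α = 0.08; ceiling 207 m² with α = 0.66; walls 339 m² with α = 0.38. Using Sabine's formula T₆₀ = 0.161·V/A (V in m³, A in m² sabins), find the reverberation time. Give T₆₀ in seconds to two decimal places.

0.54 s

Summing Sᵢαᵢ: 90·0.43 + 117·0.08 + 207·0.66 + 339·0.38 = 313.50 m².
T₆₀ = 0.161·V/A = 0.161·1059/313.50 = 0.544 s.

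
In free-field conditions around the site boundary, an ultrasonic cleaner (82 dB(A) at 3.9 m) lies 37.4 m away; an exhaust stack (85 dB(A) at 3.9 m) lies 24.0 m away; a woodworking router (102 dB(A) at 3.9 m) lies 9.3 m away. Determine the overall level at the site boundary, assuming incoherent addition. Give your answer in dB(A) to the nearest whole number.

First find each source's level at the receiver (point-source: −20·log₁₀(r/r_ref)), then combine on an intensity basis.
ultrasonic cleaner: 82 − 20·log₁₀(37.4/3.9) = 82 − 19.64 = 62.36 dB(A).
exhaust stack: 85 − 20·log₁₀(24.0/3.9) = 85 − 15.78 = 69.22 dB(A).
woodworking router: 102 − 20·log₁₀(9.3/3.9) = 102 − 7.55 = 94.45 dB(A).
Σ 10^(L/10) = 2.797e+09 → L_total = 10·log₁₀(2.797e+09) = 94.47 dB(A).

94 dB(A)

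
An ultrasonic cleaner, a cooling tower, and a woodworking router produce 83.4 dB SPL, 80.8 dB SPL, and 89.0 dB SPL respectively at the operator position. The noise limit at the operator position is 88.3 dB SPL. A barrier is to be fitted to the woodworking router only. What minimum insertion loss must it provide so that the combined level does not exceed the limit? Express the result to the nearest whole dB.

The untreated sources together contribute 10^(83.4/10) + 10^(80.8/10) = 3.390e+08, i.e. 85.30 dB SPL.
To meet 88.3 dB SPL overall, the treated woodworking router may contribute at most 10^(88.3/10) − 3.390e+08 = 3.371e+08, i.e. 85.28 dB SPL.
So the woodworking router must be reduced from 89.0 to 85.28 dB SPL: IL = 3.72 dB.

4 dB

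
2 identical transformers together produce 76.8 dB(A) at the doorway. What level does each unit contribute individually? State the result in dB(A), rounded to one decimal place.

73.8 dB(A)

Dividing the total intensity by 2 lowers the level by 10·log₁₀ 2 = 3.010 dB: L₁ = 76.8 − 3.010.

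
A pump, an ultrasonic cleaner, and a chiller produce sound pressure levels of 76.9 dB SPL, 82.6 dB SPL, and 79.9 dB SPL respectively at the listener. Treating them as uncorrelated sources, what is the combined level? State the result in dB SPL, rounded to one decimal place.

For uncorrelated sources the intensities add, so convert each level to linear form, sum, and take 10·log₁₀ of the total.
Σ 10^(L/10) = 10^(76.9/10) + 10^(82.6/10) + 10^(79.9/10) = 3.287e+08.
L_total = 10·log₁₀(3.287e+08) = 85.17 dB SPL.

85.2 dB SPL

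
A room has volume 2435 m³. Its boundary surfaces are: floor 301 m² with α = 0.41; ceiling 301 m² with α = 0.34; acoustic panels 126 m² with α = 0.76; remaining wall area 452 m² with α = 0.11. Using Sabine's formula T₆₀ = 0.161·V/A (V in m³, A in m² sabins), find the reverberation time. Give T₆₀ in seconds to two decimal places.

1.06 s

A = Σ Sᵢαᵢ = 301·0.41 + 301·0.34 + 126·0.76 + 452·0.11 = 371.23 m².
T₆₀ = 0.161·V/A = 0.161·2435/371.23 = 1.056 s.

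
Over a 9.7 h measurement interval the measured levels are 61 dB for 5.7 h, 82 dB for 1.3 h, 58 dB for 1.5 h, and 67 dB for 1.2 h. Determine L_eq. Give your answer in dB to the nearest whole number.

74 dB

L_eq = 10·log₁₀[(1/T)·Σ tᵢ·10^(Lᵢ/10)] with T = 9.7 h.
Σ tᵢ·10^(Lᵢ/10) = 5.7·10^(61/10) + 1.3·10^(82/10) + 1.5·10^(58/10) + 1.2·10^(67/10) = 2.202e+08.
L_eq = 10·log₁₀(2.202e+08/9.7) = 73.56 dB.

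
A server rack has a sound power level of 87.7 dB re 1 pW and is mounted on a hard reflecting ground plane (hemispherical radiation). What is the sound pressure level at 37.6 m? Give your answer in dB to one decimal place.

48.2 dB

The power spreads over a hemisphere of area 2π·r², so L_p = L_w − 10·log₁₀(2π·r²).
2π·r² = 8883 m², 10·log₁₀ of that is 39.486 dB.
L_p = 87.7 − 39.486 = 48.21 dB.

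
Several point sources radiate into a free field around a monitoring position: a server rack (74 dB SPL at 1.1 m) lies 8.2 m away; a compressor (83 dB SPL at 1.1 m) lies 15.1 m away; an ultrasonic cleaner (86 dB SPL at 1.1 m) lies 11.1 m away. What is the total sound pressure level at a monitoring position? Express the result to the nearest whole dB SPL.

67 dB SPL

Propagate each source to the receiver with L = L_ref − 20·log₁₀(r/r_ref), then add intensities.
server rack: 74 − 20·log₁₀(8.2/1.1) = 74 − 17.45 = 56.55 dB SPL.
compressor: 83 − 20·log₁₀(15.1/1.1) = 83 − 22.75 = 60.25 dB SPL.
ultrasonic cleaner: 86 − 20·log₁₀(11.1/1.1) = 86 − 20.08 = 65.92 dB SPL.
Σ 10^(L/10) = 5.421e+06 → L_total = 10·log₁₀(5.421e+06) = 67.34 dB SPL.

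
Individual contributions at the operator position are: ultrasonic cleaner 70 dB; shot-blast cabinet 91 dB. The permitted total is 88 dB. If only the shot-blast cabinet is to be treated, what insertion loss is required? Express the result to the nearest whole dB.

The untreated sources together contribute 10^(70/10) = 1.000e+07, i.e. 70.00 dB.
To meet 88 dB overall, the treated shot-blast cabinet may contribute at most 10^(88/10) − 1.000e+07 = 6.210e+08, i.e. 87.93 dB.
So the shot-blast cabinet must be reduced from 91 to 87.93 dB: IL = 3.07 dB.

3 dB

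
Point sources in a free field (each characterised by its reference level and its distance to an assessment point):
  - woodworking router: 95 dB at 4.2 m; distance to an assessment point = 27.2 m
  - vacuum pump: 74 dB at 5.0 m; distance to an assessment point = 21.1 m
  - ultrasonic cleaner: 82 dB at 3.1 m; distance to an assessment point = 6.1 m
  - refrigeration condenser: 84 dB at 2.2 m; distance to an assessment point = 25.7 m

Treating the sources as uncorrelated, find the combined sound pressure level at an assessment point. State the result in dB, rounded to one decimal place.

80.8 dB

Propagate each source to the receiver with L = L_ref − 20·log₁₀(r/r_ref), then add intensities.
woodworking router: 95 − 20·log₁₀(27.2/4.2) = 95 − 16.23 = 78.77 dB.
vacuum pump: 74 − 20·log₁₀(21.1/5.0) = 74 − 12.51 = 61.49 dB.
ultrasonic cleaner: 82 − 20·log₁₀(6.1/3.1) = 82 − 5.88 = 76.12 dB.
refrigeration condenser: 84 − 20·log₁₀(25.7/2.2) = 84 − 21.35 = 62.65 dB.
Σ 10^(L/10) = 1.196e+08 → L_total = 10·log₁₀(1.196e+08) = 80.78 dB.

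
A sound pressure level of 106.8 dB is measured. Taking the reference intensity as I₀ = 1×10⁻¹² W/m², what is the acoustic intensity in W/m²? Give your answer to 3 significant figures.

I/I₀ = 10^(106.8/10) = 4.786e+10, so I = 4.786e+10 × 10⁻¹² W/m².

0.0479 W/m²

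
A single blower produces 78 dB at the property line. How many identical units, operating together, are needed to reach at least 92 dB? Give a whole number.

26

N identical sources give L₁ + 10·log₁₀ N, so require 10·log₁₀ N ≥ 92 − 78 = 14.0 dB.
N ≥ 10^(14.0/10) = 25.119, so N = 26.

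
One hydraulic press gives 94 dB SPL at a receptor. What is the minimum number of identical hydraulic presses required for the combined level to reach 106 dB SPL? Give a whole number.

16

Need L₁ + 10·log₁₀ N ≥ 106, i.e. log₁₀ N ≥ 1.20.
N ≥ 10^(12.0/10) = 15.849, so N = 16.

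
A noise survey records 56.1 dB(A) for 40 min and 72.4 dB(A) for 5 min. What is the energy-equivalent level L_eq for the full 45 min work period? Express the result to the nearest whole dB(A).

The energy average is taken in the linear domain: L_eq = 10·log₁₀[(Σ tᵢ·10^(Lᵢ/10))/T], T = 45 min.
Σ tᵢ·10^(Lᵢ/10) = 40·10^(56.1/10) + 5·10^(72.4/10) = 1.032e+08.
L_eq = 10·log₁₀(1.032e+08/45) = 63.60 dB(A).

64 dB(A)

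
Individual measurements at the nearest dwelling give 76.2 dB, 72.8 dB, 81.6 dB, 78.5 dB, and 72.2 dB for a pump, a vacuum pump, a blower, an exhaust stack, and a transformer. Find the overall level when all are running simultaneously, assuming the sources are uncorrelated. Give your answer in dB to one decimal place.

Incoherent sources combine by intensity addition: L_total = 10·log₁₀(Σ 10^(L_i/10)).
Σ 10^(L/10) = 10^(76.2/10) + 10^(72.8/10) + 10^(81.6/10) + 10^(78.5/10) + 10^(72.2/10) = 2.927e+08.
L_total = 10·log₁₀(2.927e+08) = 84.66 dB.

84.7 dB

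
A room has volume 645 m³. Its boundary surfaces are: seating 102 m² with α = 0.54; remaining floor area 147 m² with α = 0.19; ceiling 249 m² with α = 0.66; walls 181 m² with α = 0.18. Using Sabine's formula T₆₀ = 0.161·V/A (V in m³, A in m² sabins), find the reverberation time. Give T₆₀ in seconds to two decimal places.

0.37 s

A = Σ Sᵢαᵢ = 102·0.54 + 147·0.19 + 249·0.66 + 181·0.18 = 279.93 m².
T₆₀ = 0.161·V/A = 0.161·645/279.93 = 0.371 s.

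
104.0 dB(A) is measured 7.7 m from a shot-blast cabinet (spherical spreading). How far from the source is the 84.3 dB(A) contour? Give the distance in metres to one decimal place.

74.4 m

The 19.7 dB drop corresponds to a distance ratio of 10^(19.7/20) for a point source.
r₂ = 7.7·10^((104.0−84.3)/20) = 7.7·10^(19.7/20) = 74.39 m.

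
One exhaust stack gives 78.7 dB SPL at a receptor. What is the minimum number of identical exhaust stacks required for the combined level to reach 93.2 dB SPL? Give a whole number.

29

Need L₁ + 10·log₁₀ N ≥ 93.2, i.e. log₁₀ N ≥ 1.45.
N ≥ 10^(14.5/10) = 28.184, so N = 29.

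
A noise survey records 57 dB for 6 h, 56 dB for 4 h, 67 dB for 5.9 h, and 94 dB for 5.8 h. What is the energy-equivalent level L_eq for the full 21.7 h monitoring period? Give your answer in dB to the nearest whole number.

L_eq = 10·log₁₀[(1/T)·Σ tᵢ·10^(Lᵢ/10)] with T = 21.7 h.
Σ tᵢ·10^(Lᵢ/10) = 6·10^(57/10) + 4·10^(56/10) + 5.9·10^(67/10) + 5.8·10^(94/10) = 1.460e+10.
L_eq = 10·log₁₀(1.460e+10/21.7) = 88.28 dB.

88 dB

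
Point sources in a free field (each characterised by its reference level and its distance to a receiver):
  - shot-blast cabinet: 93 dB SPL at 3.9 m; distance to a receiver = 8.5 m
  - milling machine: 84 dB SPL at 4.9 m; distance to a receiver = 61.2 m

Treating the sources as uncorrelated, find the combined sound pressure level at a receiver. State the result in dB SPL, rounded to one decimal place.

86.2 dB SPL

Apply inverse-square spreading to bring every level to the receiver, then sum 10^(L/10).
shot-blast cabinet: 93 − 20·log₁₀(8.5/3.9) = 93 − 6.77 = 86.23 dB SPL.
milling machine: 84 − 20·log₁₀(61.2/4.9) = 84 − 21.93 = 62.07 dB SPL.
Σ 10^(L/10) = 4.217e+08 → L_total = 10·log₁₀(4.217e+08) = 86.25 dB SPL.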